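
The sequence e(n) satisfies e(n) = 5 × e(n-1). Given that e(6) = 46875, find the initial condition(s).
In general e(n) = 5ⁿ · e(0). At n = 6: e(0) = e(6) / 5^6 = 46875 / 15625 = 3.

e(0) = 3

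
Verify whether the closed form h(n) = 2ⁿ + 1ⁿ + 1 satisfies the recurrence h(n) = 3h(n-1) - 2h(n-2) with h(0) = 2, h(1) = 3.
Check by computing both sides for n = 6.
From the recurrence with h(0) = 2, h(1) = 3:
  h(0) = 2, h(1) = 3, h(2) = 5, h(3) = 9, h(4) = 17, h(5) = 33, h(6) = 65
  so the recurrence gives h(6) = 65.
From the proposed closed form h(n) = 2ⁿ + 1ⁿ + 1:
  h(6) = 66.
The recurrence gives 65 but the closed form gives 66, so the closed form does not satisfy the recurrence.

No, the closed form is incorrect.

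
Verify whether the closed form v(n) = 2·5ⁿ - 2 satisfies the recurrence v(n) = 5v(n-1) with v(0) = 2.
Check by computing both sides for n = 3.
From the recurrence with v(0) = 2:
  v(0) = 2, v(1) = 10, v(2) = 50, v(3) = 250
  so the recurrence gives v(3) = 250.
From the proposed closed form v(n) = 2·5ⁿ - 2:
  v(3) = 248.
The recurrence gives 250 but the closed form gives 248, so the closed form does not satisfy the recurrence.

No, the closed form is incorrect.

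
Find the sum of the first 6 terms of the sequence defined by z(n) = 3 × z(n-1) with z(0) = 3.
Computing the sequence terms: 3, 9, 27, 81, 243, 729
Adding these values together:

1092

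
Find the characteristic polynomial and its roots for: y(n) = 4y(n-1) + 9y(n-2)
Substitute y(n) = rⁿ and divide through by rⁿ⁻²: r² - 4r - 9 = 0
Discriminant: 4² + 4·9 = 52, not a perfect square, so by the quadratic formula r = (4 ± √52)/2.
General solution: y(n) = A·r₁ⁿ + B·r₂ⁿ where r₁,r₂ = (4 ± √52)/2

Characteristic: r² - 4r - 9 = 0, Roots: r = (4 ± √52)/2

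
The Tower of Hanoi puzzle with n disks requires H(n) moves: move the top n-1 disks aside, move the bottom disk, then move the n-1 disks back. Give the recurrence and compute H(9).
Moving n disks = move the top n-1 disks aside (H(n-1) moves) + move the largest disk (1 move) + move the n-1 disks back on top (H(n-1) moves), so H(n) = 2H(n-1) + 1, with H(1) = 1 (a single disk takes one move).
First terms: 1, 3, 7, 15, 31, 63, … — each is one less than a power of 2. Indeed H(n) + 1 = 2(H(n-1) + 1) with H(1) + 1 = 2, so H(n) + 1 = 2ⁿ and H(n) = 2ⁿ - 1.
Hence H(9) = 2^9 - 1 = 512 - 1 = 511.

H(n) = 2H(n-1) + 1, H(1) = 1; H(9) = 511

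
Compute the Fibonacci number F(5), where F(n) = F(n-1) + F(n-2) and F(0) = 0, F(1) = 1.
Computing the sequence terms:
0, 1, 1, 2, 3, 5

5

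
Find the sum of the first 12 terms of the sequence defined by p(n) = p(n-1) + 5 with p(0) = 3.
Computing the sequence terms: 3, 8, 13, 18, 23, 28, 33, 38, 43, 48, 53, 58
Adding these values together:

366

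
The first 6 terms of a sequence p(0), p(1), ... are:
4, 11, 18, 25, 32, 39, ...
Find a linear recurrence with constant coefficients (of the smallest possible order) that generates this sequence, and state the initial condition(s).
Look for the lowest-order linear relation among consecutive terms.
Observation: consecutive differences are constant (= 7).
Check at n=2: 1·11 + 7 = 18. ✓

p(n) = p(n-1) + 7, p(0) = 4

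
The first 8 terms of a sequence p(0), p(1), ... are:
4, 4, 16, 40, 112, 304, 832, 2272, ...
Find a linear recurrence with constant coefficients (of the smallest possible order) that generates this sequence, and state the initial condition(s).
Look for the lowest-order linear relation among consecutive terms.
Observation: p(n) - 2·p(n-1) - (2)·p(n-2) = 0 holds for the shown terms, and no order-1 relation p(n) = α·p(n-1) + β fits.
Check at n=3: 2·16 + (2)·4 = 40. ✓

p(n) = 2p(n-1) + 2p(n-2), p(0) = 4, p(1) = 4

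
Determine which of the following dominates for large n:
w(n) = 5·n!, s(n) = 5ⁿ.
Comparing growth rates:
Growth-rate hierarchy: log n ≺ any polynomial ≺ any exponential cⁿ (c>1) ≺ n! ≺ nⁿ.
factorial dominates exponential base 5 asymptotically.

w(n) grows faster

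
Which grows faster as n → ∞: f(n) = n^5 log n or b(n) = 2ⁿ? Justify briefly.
Comparing growth rates:
Growth-rate hierarchy: log n ≺ any polynomial ≺ any exponential cⁿ (c>1) ≺ n! ≺ nⁿ.
exponential base 2 dominates polynomial degree 5 (with log factor) asymptotically.

b(n) grows faster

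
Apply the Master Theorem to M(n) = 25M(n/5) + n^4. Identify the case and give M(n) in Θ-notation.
Master Theorem template: M(n) = a·M(n/b) + f(n).
Here: a=25, b=5, f(n)=n^4
Compute log_b(a) = log_5(25) = 2.
f(n) = n^4 = Ω(n^(2+ε)) with ε = 2, and the regularity condition holds (a·f(n/b) = (a/b^4)·f(n) with a/b^4 = 5^-2 < 1). Case 3: M(n) = Θ(f(n)) = Θ(n^4).

Case 3: M(n) = Θ(n^4)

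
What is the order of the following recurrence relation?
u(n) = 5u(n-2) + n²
The order is the largest lag k for which u(n-k) appears. Here the deepest term is u(n-2) (the n² term is non-homogeneous and does not affect the order), so the order is 2.

Order 2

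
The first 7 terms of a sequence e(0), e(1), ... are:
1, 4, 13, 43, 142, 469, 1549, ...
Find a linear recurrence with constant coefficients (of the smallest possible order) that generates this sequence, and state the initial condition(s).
Look for the lowest-order linear relation among consecutive terms.
Observation: e(n) - 3·e(n-1) - (1)·e(n-2) = 0 holds for the shown terms, and no order-1 relation e(n) = α·e(n-1) + β fits.
Check at n=3: 3·13 + (1)·4 = 43. ✓

e(n) = 3e(n-1) + e(n-2), e(0) = 1, e(1) = 4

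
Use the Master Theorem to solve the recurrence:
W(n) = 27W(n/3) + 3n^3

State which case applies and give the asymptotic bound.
Master Theorem template: W(n) = a·W(n/b) + f(n).
Here: a=27, b=3, f(n)=3n^3
Compute log_b(a) = log_3(27) = 3.
f(n) = 3n^3 = Θ(n^3). Case 2: W(n) = Θ(n^3 log n).

Case 2: W(n) = Θ(n^3 log n)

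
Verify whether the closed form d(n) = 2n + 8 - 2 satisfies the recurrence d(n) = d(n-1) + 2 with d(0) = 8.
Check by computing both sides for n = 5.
From the recurrence with d(0) = 8:
  d(0) = 8, d(1) = 10, d(2) = 12, d(3) = 14, d(4) = 16, d(5) = 18
  so the recurrence gives d(5) = 18.
From the proposed closed form d(n) = 2n + 8 - 2:
  d(5) = 16.
The recurrence gives 18 but the closed form gives 16, so the closed form does not satisfy the recurrence.

No, the closed form is incorrect.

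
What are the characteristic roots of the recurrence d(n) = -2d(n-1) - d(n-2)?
Substitute d(n) = rⁿ and divide through by rⁿ⁻²: r² + 2r + 1 = 0
Factor: (r + 1)² = 0, so r = -1 (double root).
General solution: d(n) = (A + Bn)·(-1)ⁿ

Characteristic: r² + 2r + 1 = 0, Roots: r = -1 (double root)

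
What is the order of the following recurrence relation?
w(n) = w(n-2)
The order is the largest lag k for which w(n-k) appears. Here the deepest term is w(n-2), so the order is 2.

Order 2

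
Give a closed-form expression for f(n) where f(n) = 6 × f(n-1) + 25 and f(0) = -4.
Recurrence: f(n) = 6 × f(n-1) + 25, initial: f(0) = -4.
Try f(n) = A·6ⁿ + C. Substituting: A·6ⁿ + C = 6(A·6ⁿ⁻¹ + C) + 25 = A·6ⁿ + 6C + 25, so C = 6C + 25, giving C = -5. Then f(0) = A - 5 = -4 gives A = 1.

f(n) = 6ⁿ - 5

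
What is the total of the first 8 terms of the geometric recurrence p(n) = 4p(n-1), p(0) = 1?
Computing the sequence terms: 1, 4, 16, 64, 256, 1024, 4096, 16384
Adding these values together:

21845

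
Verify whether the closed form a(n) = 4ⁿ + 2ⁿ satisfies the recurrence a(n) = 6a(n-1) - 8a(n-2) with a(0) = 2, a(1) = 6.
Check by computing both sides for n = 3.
From the recurrence with a(0) = 2, a(1) = 6:
  a(0) = 2, a(1) = 6, a(2) = 20, a(3) = 72
  so the recurrence gives a(3) = 72.
From the proposed closed form a(n) = 4ⁿ + 2ⁿ:
  a(3) = 72.
Both sides give 72 at n = 3, and the initial condition(s) match, so the closed form is consistent.

Yes, the closed form is correct.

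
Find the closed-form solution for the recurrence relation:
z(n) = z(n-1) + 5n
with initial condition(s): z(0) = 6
Recurrence: z(n) = z(n-1) + 5n, initial: z(0) = 6.
Telescoping: z(n) = z(0) + 5·Σᵢ₌₁ⁿ i = 6 + 5·n(n+1)/2.

z(n) = 5·n(n+1)/2 + 6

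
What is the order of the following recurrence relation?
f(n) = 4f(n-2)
The order is the largest lag k for which f(n-k) appears. Here the deepest term is f(n-2), so the order is 2.

Order 2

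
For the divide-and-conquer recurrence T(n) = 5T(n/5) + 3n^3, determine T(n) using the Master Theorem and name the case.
Master Theorem template: T(n) = a·T(n/b) + f(n).
Here: a=5, b=5, f(n)=3n^3
Compute log_b(a) = log_5(5) = 1.
f(n) = 3n^3 = Ω(n^(1+ε)) with ε = 2, and the regularity condition holds (a·f(n/b) = (a/b^3)·f(n) with a/b^3 = 5^-2 < 1). Case 3: T(n) = Θ(f(n)) = Θ(n^3).

Case 3: T(n) = Θ(n^3)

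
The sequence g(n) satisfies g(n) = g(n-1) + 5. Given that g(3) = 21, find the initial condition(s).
g(3) = g(0) + 3·5, so g(0) = 21 - 15 = 6.

g(0) = 6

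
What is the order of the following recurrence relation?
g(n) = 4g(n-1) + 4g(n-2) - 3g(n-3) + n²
The order is the largest lag k for which g(n-k) appears. Here the deepest term is g(n-3) (the n² term is non-homogeneous and does not affect the order), so the order is 3.

Order 3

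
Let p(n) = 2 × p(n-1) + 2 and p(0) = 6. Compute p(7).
Computing step by step:
p(0) = 6
p(1) = 2 × 6 + 2 = 14
p(2) = 2 × 14 + 2 = 30
p(3) = 2 × 30 + 2 = 62
p(4) = 2 × 62 + 2 = 126
p(5) = 2 × 126 + 2 = 254
p(6) = 2 × 254 + 2 = 510
p(7) = 2 × 510 + 2 = 1022

1022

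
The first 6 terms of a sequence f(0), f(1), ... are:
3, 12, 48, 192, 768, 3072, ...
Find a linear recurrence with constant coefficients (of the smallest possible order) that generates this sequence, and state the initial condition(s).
Look for the lowest-order linear relation among consecutive terms.
Observation: each term is 4× the previous.
Check at n=2: 4·12 = 48. ✓

f(n) = 4 × f(n-1), f(0) = 3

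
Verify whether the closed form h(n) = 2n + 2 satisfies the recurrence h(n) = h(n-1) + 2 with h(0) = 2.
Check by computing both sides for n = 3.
From the recurrence with h(0) = 2:
  h(0) = 2, h(1) = 4, h(2) = 6, h(3) = 8
  so the recurrence gives h(3) = 8.
From the proposed closed form h(n) = 2n + 2:
  h(3) = 8.
Both sides give 8 at n = 3, and the initial condition(s) match, so the closed form is consistent.

Yes, the closed form is correct.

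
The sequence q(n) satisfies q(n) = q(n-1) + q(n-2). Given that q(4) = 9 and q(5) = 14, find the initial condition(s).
Work backwards using q(k) = q(k+2) - q(k+1):
q(3) = q(5) - q(4) = 14 - 9 = 5
q(2) = q(4) - q(3) = 9 - 5 = 4
q(1) = q(3) - q(2) = 5 - 4 = 1
q(0) = q(2) - q(1) = 4 - 1 = 3

q(0) = 3, q(1) = 1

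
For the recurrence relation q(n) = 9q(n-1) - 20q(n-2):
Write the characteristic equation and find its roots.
Substitute q(n) = rⁿ and divide through by rⁿ⁻²: r² - 9r + 20 = 0
Factor: (r - 5)(r - 4) = 0, so r = 5, 4.
General solution: q(n) = A·5ⁿ + B·4ⁿ

Characteristic: r² - 9r + 20 = 0, Roots: r = 5, 4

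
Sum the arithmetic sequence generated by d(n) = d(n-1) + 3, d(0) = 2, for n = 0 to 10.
Computing the sequence terms: 2, 5, 8, 11, 14, 17, 20, 23, 26, 29, 32
Adding these values together:

187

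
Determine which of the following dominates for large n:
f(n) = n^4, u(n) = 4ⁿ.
Comparing growth rates:
Growth-rate hierarchy: log n ≺ any polynomial ≺ any exponential cⁿ (c>1) ≺ n! ≺ nⁿ.
exponential base 4 dominates polynomial degree 4 asymptotically.

u(n) grows faster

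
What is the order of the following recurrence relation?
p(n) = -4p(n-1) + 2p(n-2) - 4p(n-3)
The order is the largest lag k for which p(n-k) appears. Here the deepest term is p(n-3), so the order is 3.

Order 3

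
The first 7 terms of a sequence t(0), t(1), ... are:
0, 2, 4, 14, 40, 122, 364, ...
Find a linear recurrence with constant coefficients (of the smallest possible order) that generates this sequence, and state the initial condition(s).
Look for the lowest-order linear relation among consecutive terms.
Observation: t(n) - 2·t(n-1) - (3)·t(n-2) = 0 holds for the shown terms, and no order-1 relation t(n) = α·t(n-1) + β fits.
Check at n=3: 2·4 + (3)·2 = 14. ✓

t(n) = 2t(n-1) + 3t(n-2), t(0) = 0, t(1) = 2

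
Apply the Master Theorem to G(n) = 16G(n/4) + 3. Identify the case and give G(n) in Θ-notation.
Master Theorem template: G(n) = a·G(n/b) + f(n).
Here: a=16, b=4, f(n)=3
Compute log_b(a) = log_4(16) = 2.
f(n) = 3 = O(n^(2-ε)) with ε = 2. Case 1: G(n) = Θ(n^log_b(a)) = Θ(n^2).

Case 1: G(n) = Θ(n^2)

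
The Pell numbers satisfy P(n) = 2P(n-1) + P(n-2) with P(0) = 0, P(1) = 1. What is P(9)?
Computing the sequence terms:
0, 1, 2, 5, 12, 29, 70, 169, 408, 985

985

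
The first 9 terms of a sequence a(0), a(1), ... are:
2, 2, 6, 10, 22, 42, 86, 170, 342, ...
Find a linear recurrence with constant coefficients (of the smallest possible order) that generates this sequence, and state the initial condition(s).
Look for the lowest-order linear relation among consecutive terms.
Observation: a(n) - 1·a(n-1) - (2)·a(n-2) = 0 holds for the shown terms, and no order-1 relation a(n) = α·a(n-1) + β fits.
Check at n=3: 1·6 + (2)·2 = 10. ✓

a(n) = a(n-1) + 2a(n-2), a(0) = 2, a(1) = 2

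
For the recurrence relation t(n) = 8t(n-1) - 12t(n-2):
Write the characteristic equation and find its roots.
Substitute t(n) = rⁿ and divide through by rⁿ⁻²: r² - 8r + 12 = 0
Factor: (r - 6)(r - 2) = 0, so r = 6, 2.
General solution: t(n) = A·6ⁿ + B·2ⁿ

Characteristic: r² - 8r + 12 = 0, Roots: r = 6, 2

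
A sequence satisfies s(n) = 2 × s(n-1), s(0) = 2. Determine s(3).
Computing step by step:
s(0) = 2
s(1) = 2 × 2 = 4
s(2) = 2 × 4 = 8
s(3) = 2 × 8 = 16

16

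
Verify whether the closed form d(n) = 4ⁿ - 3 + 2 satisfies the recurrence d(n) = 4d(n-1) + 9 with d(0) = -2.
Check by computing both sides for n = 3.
From the recurrence with d(0) = -2:
  d(0) = -2, d(1) = 1, d(2) = 13, d(3) = 61
  so the recurrence gives d(3) = 61.
From the proposed closed form d(n) = 4ⁿ - 3 + 2:
  d(3) = 63.
The recurrence gives 61 but the closed form gives 63, so the closed form does not satisfy the recurrence.

No, the closed form is incorrect.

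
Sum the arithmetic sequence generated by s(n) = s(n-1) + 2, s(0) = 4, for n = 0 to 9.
Computing the sequence terms: 4, 6, 8, 10, 12, 14, 16, 18, 20, 22
Adding these values together:

130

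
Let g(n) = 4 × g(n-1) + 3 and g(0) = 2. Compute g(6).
Computing step by step:
g(0) = 2
g(1) = 4 × 2 + 3 = 11
g(2) = 4 × 11 + 3 = 47
g(3) = 4 × 47 + 3 = 191
g(4) = 4 × 191 + 3 = 767
g(5) = 4 × 767 + 3 = 3071
g(6) = 4 × 3071 + 3 = 12287

12287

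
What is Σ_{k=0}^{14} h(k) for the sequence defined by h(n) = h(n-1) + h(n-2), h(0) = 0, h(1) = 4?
Computing the sequence terms: 0, 4, 4, 8, 12, 20, 32, 52, 84, 136, 220, 356, 576, 932, 1508
Adding these values together:

3944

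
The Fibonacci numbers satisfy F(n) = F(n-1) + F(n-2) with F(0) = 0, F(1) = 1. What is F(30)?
Computing the sequence terms:
0, 1, 1, 2, 3, 5, 8, 13, 21, 34, 55, 89, 144, 233, 377, 610, 987, 1597, 2584, 4181, 6765, 10946, 17711, 28657, 46368, 75025, 121393, 196418, 317811, 514229, 832040

832040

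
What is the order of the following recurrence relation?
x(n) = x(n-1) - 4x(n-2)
The order is the largest lag k for which x(n-k) appears. Here the deepest term is x(n-2), so the order is 2.

Order 2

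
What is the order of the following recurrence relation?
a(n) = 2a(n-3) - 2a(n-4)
The order is the largest lag k for which a(n-k) appears. Here the deepest term is a(n-4), so the order is 4.

Order 4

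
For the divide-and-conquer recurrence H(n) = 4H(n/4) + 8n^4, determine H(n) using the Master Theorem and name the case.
Master Theorem template: H(n) = a·H(n/b) + f(n).
Here: a=4, b=4, f(n)=8n^4
Compute log_b(a) = log_4(4) = 1.
f(n) = 8n^4 = Ω(n^(1+ε)) with ε = 3, and the regularity condition holds (a·f(n/b) = (a/b^4)·f(n) with a/b^4 = 4^-3 < 1). Case 3: H(n) = Θ(f(n)) = Θ(n^4).

Case 3: H(n) = Θ(n^4)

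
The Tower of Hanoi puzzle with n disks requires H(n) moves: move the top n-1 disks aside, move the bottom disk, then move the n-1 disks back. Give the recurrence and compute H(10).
Moving n disks = move the top n-1 disks aside (H(n-1) moves) + move the largest disk (1 move) + move the n-1 disks back on top (H(n-1) moves), so H(n) = 2H(n-1) + 1, with H(1) = 1 (a single disk takes one move).
First terms: 1, 3, 7, 15, 31, 63, … — each is one less than a power of 2. Indeed H(n) + 1 = 2(H(n-1) + 1) with H(1) + 1 = 2, so H(n) + 1 = 2ⁿ and H(n) = 2ⁿ - 1.
Hence H(10) = 2^10 - 1 = 1024 - 1 = 1023.

H(n) = 2H(n-1) + 1, H(1) = 1; H(10) = 1023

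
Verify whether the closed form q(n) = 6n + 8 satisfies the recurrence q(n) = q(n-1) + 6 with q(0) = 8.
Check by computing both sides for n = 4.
From the recurrence with q(0) = 8:
  q(0) = 8, q(1) = 14, q(2) = 20, q(3) = 26, q(4) = 32
  so the recurrence gives q(4) = 32.
From the proposed closed form q(n) = 6n + 8:
  q(4) = 32.
Both sides give 32 at n = 4, and the initial condition(s) match, so the closed form is consistent.

Yes, the closed form is correct.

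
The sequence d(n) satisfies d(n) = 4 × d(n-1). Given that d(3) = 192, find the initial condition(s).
In general d(n) = 4ⁿ · d(0). At n = 3: d(0) = d(3) / 4^3 = 192 / 64 = 3.

d(0) = 3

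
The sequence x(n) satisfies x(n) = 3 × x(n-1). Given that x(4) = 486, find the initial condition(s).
In general x(n) = 3ⁿ · x(0). At n = 4: x(0) = x(4) / 3^4 = 486 / 81 = 6.

x(0) = 6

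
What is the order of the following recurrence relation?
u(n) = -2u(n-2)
The order is the largest lag k for which u(n-k) appears. Here the deepest term is u(n-2), so the order is 2.

Order 2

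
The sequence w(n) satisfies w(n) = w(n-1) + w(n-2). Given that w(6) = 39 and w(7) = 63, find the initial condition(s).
Work backwards using w(k) = w(k+2) - w(k+1):
w(5) = w(7) - w(6) = 63 - 39 = 24
w(4) = w(6) - w(5) = 39 - 24 = 15
w(3) = w(5) - w(4) = 24 - 15 = 9
w(2) = w(4) - w(3) = 15 - 9 = 6
w(1) = w(3) - w(2) = 9 - 6 = 3
w(0) = w(2) - w(1) = 6 - 3 = 3

w(0) = 3, w(1) = 3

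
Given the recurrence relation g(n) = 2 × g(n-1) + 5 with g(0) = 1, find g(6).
Computing step by step:
g(0) = 1
g(1) = 2 × 1 + 5 = 7
g(2) = 2 × 7 + 5 = 19
g(3) = 2 × 19 + 5 = 43
g(4) = 2 × 43 + 5 = 91
g(5) = 2 × 91 + 5 = 187
g(6) = 2 × 187 + 5 = 379

379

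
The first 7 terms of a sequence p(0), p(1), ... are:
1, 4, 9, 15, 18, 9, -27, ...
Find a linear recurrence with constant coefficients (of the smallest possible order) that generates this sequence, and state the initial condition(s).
Look for the lowest-order linear relation among consecutive terms.
Observation: p(n) - 3·p(n-1) - (-3)·p(n-2) = 0 holds for the shown terms, and no order-1 relation p(n) = α·p(n-1) + β fits.
Check at n=3: 3·9 + (-3)·4 = 15. ✓

p(n) = 3p(n-1) - 3p(n-2), p(0) = 1, p(1) = 4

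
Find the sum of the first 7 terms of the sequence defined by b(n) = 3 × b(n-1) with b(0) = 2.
Computing the sequence terms: 2, 6, 18, 54, 162, 486, 1458
Adding these values together:

2186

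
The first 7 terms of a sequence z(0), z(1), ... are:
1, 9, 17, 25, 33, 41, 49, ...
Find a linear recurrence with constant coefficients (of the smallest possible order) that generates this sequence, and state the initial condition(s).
Look for the lowest-order linear relation among consecutive terms.
Observation: consecutive differences are constant (= 8).
Check at n=2: 1·9 + 8 = 17. ✓

z(n) = z(n-1) + 8, z(0) = 1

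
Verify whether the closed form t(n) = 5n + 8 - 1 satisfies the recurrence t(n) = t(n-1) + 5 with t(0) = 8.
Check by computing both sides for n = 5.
From the recurrence with t(0) = 8:
  t(0) = 8, t(1) = 13, t(2) = 18, t(3) = 23, t(4) = 28, t(5) = 33
  so the recurrence gives t(5) = 33.
From the proposed closed form t(n) = 5n + 8 - 1:
  t(5) = 32.
The recurrence gives 33 but the closed form gives 32, so the closed form does not satisfy the recurrence.

No, the closed form is incorrect.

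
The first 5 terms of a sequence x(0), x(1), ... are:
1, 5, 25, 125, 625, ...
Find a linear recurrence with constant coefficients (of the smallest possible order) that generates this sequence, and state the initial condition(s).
Look for the lowest-order linear relation among consecutive terms.
Observation: each term is 5× the previous.
Check at n=2: 5·5 = 25. ✓

x(n) = 5 × x(n-1), x(0) = 1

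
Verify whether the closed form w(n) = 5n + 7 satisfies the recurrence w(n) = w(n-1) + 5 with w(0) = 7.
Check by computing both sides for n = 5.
From the recurrence with w(0) = 7:
  w(0) = 7, w(1) = 12, w(2) = 17, w(3) = 22, w(4) = 27, w(5) = 32
  so the recurrence gives w(5) = 32.
From the proposed closed form w(n) = 5n + 7:
  w(5) = 32.
Both sides give 32 at n = 5, and the initial condition(s) match, so the closed form is consistent.

Yes, the closed form is correct.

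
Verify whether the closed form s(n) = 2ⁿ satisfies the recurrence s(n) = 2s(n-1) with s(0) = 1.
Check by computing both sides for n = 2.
From the recurrence with s(0) = 1:
  s(0) = 1, s(1) = 2, s(2) = 4
  so the recurrence gives s(2) = 4.
From the proposed closed form s(n) = 2ⁿ:
  s(2) = 4.
Both sides give 4 at n = 2, and the initial condition(s) match, so the closed form is consistent.

Yes, the closed form is correct.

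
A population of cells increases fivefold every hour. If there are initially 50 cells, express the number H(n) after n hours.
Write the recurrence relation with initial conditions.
Each hour multiplies the count by 5, so the count after n hours depends only on the count after n-1 hours: H(n) = 5 × H(n-1). The starting count gives H(0) = 50.
Unrolling n times gives the closed form H(n) = 50 × 5ⁿ.

H(n) = 5 × H(n-1), H(0) = 50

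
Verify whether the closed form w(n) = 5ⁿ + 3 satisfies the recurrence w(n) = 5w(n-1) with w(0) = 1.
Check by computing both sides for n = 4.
From the recurrence with w(0) = 1:
  w(0) = 1, w(1) = 5, w(2) = 25, w(3) = 125, w(4) = 625
  so the recurrence gives w(4) = 625.
From the proposed closed form w(n) = 5ⁿ + 3:
  w(4) = 628.
The recurrence gives 625 but the closed form gives 628, so the closed form does not satisfy the recurrence.

No, the closed form is incorrect.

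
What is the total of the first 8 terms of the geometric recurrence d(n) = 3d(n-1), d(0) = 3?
Computing the sequence terms: 3, 9, 27, 81, 243, 729, 2187, 6561
Adding these values together:

9840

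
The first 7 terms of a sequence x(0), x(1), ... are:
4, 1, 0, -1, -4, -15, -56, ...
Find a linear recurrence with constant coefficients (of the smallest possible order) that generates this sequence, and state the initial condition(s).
Look for the lowest-order linear relation among consecutive terms.
Observation: x(n) - 4·x(n-1) - (-1)·x(n-2) = 0 holds for the shown terms, and no order-1 relation x(n) = α·x(n-1) + β fits.
Check at n=3: 4·0 + (-1)·1 = -1. ✓

x(n) = 4x(n-1) - x(n-2), x(0) = 4, x(1) = 1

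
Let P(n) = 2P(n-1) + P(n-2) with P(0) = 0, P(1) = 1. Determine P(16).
Computing the sequence terms:
0, 1, 2, 5, 12, 29, 70, 169, 408, 985, 2378, 5741, 13860, 33461, 80782, 195025, 470832

470832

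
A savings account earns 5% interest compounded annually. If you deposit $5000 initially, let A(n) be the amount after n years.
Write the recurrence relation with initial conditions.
Each year the balance grows by 5%, i.e. is multiplied by 1 + 5/100 = 1.05, so A(n) = 1.05 × A(n-1). The initial deposit gives A(0) = 5000.
Unrolling gives the closed form A(n) = 5000 × (1.05)ⁿ.

A(n) = 1.05 × A(n-1), A(0) = 5000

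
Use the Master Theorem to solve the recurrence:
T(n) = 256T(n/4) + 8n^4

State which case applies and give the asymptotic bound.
Master Theorem template: T(n) = a·T(n/b) + f(n).
Here: a=256, b=4, f(n)=8n^4
Compute log_b(a) = log_4(256) = 4.
f(n) = 8n^4 = Θ(n^4). Case 2: T(n) = Θ(n^4 log n).

Case 2: T(n) = Θ(n^4 log n)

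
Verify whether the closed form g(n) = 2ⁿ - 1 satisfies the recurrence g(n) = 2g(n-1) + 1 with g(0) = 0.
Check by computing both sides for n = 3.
From the recurrence with g(0) = 0:
  g(0) = 0, g(1) = 1, g(2) = 3, g(3) = 7
  so the recurrence gives g(3) = 7.
From the proposed closed form g(n) = 2ⁿ - 1:
  g(3) = 7.
Both sides give 7 at n = 3, and the initial condition(s) match, so the closed form is consistent.

Yes, the closed form is correct.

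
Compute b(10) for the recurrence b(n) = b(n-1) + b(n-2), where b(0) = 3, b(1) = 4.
Computing the sequence terms:
3, 4, 7, 11, 18, 29, 47, 76, 123, 199, 322

322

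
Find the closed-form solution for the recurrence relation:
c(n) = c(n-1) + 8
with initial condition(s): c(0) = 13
Recurrence: c(n) = c(n-1) + 8, initial: c(0) = 13.
Each step adds 8, so c(n) = c(0) + 8n = 8n + 13.

c(n) = 8n + 13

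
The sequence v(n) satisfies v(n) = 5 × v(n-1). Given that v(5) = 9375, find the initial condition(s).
In general v(n) = 5ⁿ · v(0). At n = 5: v(0) = v(5) / 5^5 = 9375 / 3125 = 3.

v(0) = 3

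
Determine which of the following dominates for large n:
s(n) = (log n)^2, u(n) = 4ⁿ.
Comparing growth rates:
Growth-rate hierarchy: log n ≺ any polynomial ≺ any exponential cⁿ (c>1) ≺ n! ≺ nⁿ.
exponential base 4 dominates polylogarithmic (log n)^2 asymptotically.

u(n) grows faster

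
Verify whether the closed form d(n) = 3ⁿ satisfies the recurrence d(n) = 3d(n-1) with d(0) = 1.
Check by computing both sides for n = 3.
From the recurrence with d(0) = 1:
  d(0) = 1, d(1) = 3, d(2) = 9, d(3) = 27
  so the recurrence gives d(3) = 27.
From the proposed closed form d(n) = 3ⁿ:
  d(3) = 27.
Both sides give 27 at n = 3, and the initial condition(s) match, so the closed form is consistent.

Yes, the closed form is correct.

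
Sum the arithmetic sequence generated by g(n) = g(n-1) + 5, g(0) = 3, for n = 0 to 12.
Computing the sequence terms: 3, 8, 13, 18, 23, 28, 33, 38, 43, 48, 53, 58, 63
Adding these values together:

429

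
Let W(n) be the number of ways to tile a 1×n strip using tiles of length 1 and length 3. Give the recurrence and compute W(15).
Condition on the last tile: it has length 1 (leaving a 1×(n-1) strip) or length 3 (leaving a 1×(n-3) strip), so W(n) = W(n-1) + W(n-3) (order-3 linear recurrence).
For 0 ≤ i < 3 only unit tiles fit, so W(i) = 1.
Iterating the recurrence: W(3) = 2, W(4) = 3, W(5) = 4, W(6) = 6, W(7) = 9, W(8) = 13, W(9) = 19, W(10) = 28, W(11) = 41, W(12) = 60, W(13) = 88, W(14) = 129, W(15) = 189.

W(n) = W(n-1) + W(n-3), with W(i) = 1 for 0 ≤ i < 3; W(15) = 189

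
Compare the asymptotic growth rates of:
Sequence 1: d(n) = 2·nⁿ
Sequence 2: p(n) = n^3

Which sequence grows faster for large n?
Comparing growth rates:
Growth-rate hierarchy: log n ≺ any polynomial ≺ any exponential cⁿ (c>1) ≺ n! ≺ nⁿ.
super-exponential nⁿ dominates polynomial degree 3 asymptotically.

d(n) grows faster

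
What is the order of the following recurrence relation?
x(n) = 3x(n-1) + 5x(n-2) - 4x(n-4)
The order is the largest lag k for which x(n-k) appears. Here the deepest term is x(n-4), so the order is 4.

Order 4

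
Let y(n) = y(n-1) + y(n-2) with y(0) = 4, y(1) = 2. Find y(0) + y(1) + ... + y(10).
Computing the sequence terms: 4, 2, 6, 8, 14, 22, 36, 58, 94, 152, 246
Adding these values together:

642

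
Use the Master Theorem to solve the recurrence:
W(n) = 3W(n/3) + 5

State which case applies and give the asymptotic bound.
Master Theorem template: W(n) = a·W(n/b) + f(n).
Here: a=3, b=3, f(n)=5
Compute log_b(a) = log_3(3) = 1.
f(n) = 5 = O(n^(1-ε)) with ε = 1. Case 1: W(n) = Θ(n^log_b(a)) = Θ(n).

Case 1: W(n) = Θ(n)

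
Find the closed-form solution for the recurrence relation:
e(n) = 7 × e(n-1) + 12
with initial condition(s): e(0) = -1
Recurrence: e(n) = 7 × e(n-1) + 12, initial: e(0) = -1.
Try e(n) = A·7ⁿ + C. Substituting: A·7ⁿ + C = 7(A·7ⁿ⁻¹ + C) + 12 = A·7ⁿ + 7C + 12, so C = 7C + 12, giving C = -2. Then e(0) = A - 2 = -1 gives A = 1.

e(n) = 7ⁿ - 2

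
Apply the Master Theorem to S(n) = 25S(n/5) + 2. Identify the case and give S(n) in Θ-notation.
Master Theorem template: S(n) = a·S(n/b) + f(n).
Here: a=25, b=5, f(n)=2
Compute log_b(a) = log_5(25) = 2.
f(n) = 2 = O(n^(2-ε)) with ε = 2. Case 1: S(n) = Θ(n^log_b(a)) = Θ(n^2).

Case 1: S(n) = Θ(n^2)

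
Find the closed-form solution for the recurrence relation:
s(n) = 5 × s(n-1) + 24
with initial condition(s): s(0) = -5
Recurrence: s(n) = 5 × s(n-1) + 24, initial: s(0) = -5.
Try s(n) = A·5ⁿ + C. Substituting: A·5ⁿ + C = 5(A·5ⁿ⁻¹ + C) + 24 = A·5ⁿ + 5C + 24, so C = 5C + 24, giving C = -6. Then s(0) = A - 6 = -5 gives A = 1.

s(n) = 5ⁿ - 6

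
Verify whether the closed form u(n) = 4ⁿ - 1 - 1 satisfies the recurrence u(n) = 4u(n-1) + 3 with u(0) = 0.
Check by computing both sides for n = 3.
From the recurrence with u(0) = 0:
  u(0) = 0, u(1) = 3, u(2) = 15, u(3) = 63
  so the recurrence gives u(3) = 63.
From the proposed closed form u(n) = 4ⁿ - 1 - 1:
  u(3) = 62.
The recurrence gives 63 but the closed form gives 62, so the closed form does not satisfy the recurrence.

No, the closed form is incorrect.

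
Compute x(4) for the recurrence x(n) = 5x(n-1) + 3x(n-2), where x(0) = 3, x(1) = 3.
Computing the sequence terms:
3, 3, 24, 129, 717

717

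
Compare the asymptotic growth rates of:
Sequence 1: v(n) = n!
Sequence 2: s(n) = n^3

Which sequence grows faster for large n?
Comparing growth rates:
Growth-rate hierarchy: log n ≺ any polynomial ≺ any exponential cⁿ (c>1) ≺ n! ≺ nⁿ.
factorial dominates polynomial degree 3 asymptotically.

v(n) grows faster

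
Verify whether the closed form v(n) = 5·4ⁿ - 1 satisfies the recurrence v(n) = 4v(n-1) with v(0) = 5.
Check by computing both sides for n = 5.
From the recurrence with v(0) = 5:
  v(0) = 5, v(1) = 20, v(2) = 80, v(3) = 320, v(4) = 1280, v(5) = 5120
  so the recurrence gives v(5) = 5120.
From the proposed closed form v(n) = 5·4ⁿ - 1:
  v(5) = 5119.
The recurrence gives 5120 but the closed form gives 5119, so the closed form does not satisfy the recurrence.

No, the closed form is incorrect.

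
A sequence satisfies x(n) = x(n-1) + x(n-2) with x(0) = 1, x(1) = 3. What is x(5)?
Computing the sequence terms:
1, 3, 4, 7, 11, 18

18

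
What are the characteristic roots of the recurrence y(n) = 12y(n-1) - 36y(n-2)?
Substitute y(n) = rⁿ and divide through by rⁿ⁻²: r² - 12r + 36 = 0
Factor: (r - 6)² = 0, so r = 6 (double root).
General solution: y(n) = (A + Bn)·6ⁿ

Characteristic: r² - 12r + 36 = 0, Roots: r = 6 (double root)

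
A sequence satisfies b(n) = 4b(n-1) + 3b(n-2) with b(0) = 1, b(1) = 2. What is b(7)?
Computing the sequence terms:
1, 2, 11, 50, 233, 1082, 5027, 23354

23354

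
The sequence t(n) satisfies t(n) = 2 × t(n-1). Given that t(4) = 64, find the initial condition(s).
In general t(n) = 2ⁿ · t(0). At n = 4: t(0) = t(4) / 2^4 = 64 / 16 = 4.

t(0) = 4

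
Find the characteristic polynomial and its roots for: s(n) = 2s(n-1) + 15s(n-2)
Substitute s(n) = rⁿ and divide through by rⁿ⁻²: r² - 2r - 15 = 0
Factor: (r - 5)(r + 3) = 0, so r = 5, -3.
General solution: s(n) = A·5ⁿ + B·(-3)ⁿ

Characteristic: r² - 2r - 15 = 0, Roots: r = 5, -3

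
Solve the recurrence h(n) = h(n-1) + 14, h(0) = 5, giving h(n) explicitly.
Recurrence: h(n) = h(n-1) + 14, initial: h(0) = 5.
Each step adds 14, so h(n) = h(0) + 14n = 14n + 5.

h(n) = 14n + 5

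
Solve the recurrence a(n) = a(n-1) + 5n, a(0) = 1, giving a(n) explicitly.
Recurrence: a(n) = a(n-1) + 5n, initial: a(0) = 1.
Telescoping: a(n) = a(0) + 5·Σᵢ₌₁ⁿ i = 1 + 5·n(n+1)/2.

a(n) = 5·n(n+1)/2 + 1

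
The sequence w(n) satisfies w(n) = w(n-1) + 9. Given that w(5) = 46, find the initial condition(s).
w(5) = w(0) + 5·9, so w(0) = 46 - 45 = 1.

w(0) = 1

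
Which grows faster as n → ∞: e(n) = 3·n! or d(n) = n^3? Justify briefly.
Comparing growth rates:
Growth-rate hierarchy: log n ≺ any polynomial ≺ any exponential cⁿ (c>1) ≺ n! ≺ nⁿ.
factorial dominates polynomial degree 3 asymptotically.

e(n) grows faster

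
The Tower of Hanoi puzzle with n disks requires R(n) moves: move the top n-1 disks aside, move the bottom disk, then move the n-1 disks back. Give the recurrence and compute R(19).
Moving n disks = move the top n-1 disks aside (R(n-1) moves) + move the largest disk (1 move) + move the n-1 disks back on top (R(n-1) moves), so R(n) = 2R(n-1) + 1, with R(1) = 1 (a single disk takes one move).
First terms: 1, 3, 7, 15, 31, 63, … — each is one less than a power of 2. Indeed R(n) + 1 = 2(R(n-1) + 1) with R(1) + 1 = 2, so R(n) + 1 = 2ⁿ and R(n) = 2ⁿ - 1.
Hence R(19) = 2^19 - 1 = 524288 - 1 = 524287.

R(n) = 2R(n-1) + 1, R(1) = 1; R(19) = 524287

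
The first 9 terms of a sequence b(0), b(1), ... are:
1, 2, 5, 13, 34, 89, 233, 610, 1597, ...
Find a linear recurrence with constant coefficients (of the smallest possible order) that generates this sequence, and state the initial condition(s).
Look for the lowest-order linear relation among consecutive terms.
Observation: b(n) - 3·b(n-1) - (-1)·b(n-2) = 0 holds for the shown terms, and no order-1 relation b(n) = α·b(n-1) + β fits.
Check at n=3: 3·5 + (-1)·2 = 13. ✓

b(n) = 3b(n-1) - b(n-2), b(0) = 1, b(1) = 2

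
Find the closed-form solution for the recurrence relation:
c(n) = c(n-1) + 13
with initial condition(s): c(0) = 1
Recurrence: c(n) = c(n-1) + 13, initial: c(0) = 1.
Each step adds 13, so c(n) = c(0) + 13n = 13n + 1.

c(n) = 13n + 1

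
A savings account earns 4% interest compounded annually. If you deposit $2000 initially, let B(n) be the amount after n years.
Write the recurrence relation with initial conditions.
Each year the balance grows by 4%, i.e. is multiplied by 1 + 4/100 = 1.04, so B(n) = 1.04 × B(n-1). The initial deposit gives B(0) = 2000.
Unrolling gives the closed form B(n) = 2000 × (1.04)ⁿ.

B(n) = 1.04 × B(n-1), B(0) = 2000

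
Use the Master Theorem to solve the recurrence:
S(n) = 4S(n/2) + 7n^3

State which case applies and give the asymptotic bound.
Master Theorem template: S(n) = a·S(n/b) + f(n).
Here: a=4, b=2, f(n)=7n^3
Compute log_b(a) = log_2(4) = 2.
f(n) = 7n^3 = Ω(n^(2+ε)) with ε = 1, and the regularity condition holds (a·f(n/b) = (a/b^3)·f(n) with a/b^3 = 2^-1 < 1). Case 3: S(n) = Θ(f(n)) = Θ(n^3).

Case 3: S(n) = Θ(n^3)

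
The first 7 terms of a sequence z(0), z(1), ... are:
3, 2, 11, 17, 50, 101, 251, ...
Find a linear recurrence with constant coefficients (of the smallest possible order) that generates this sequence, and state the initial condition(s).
Look for the lowest-order linear relation among consecutive terms.
Observation: z(n) - 1·z(n-1) - (3)·z(n-2) = 0 holds for the shown terms, and no order-1 relation z(n) = α·z(n-1) + β fits.
Check at n=3: 1·11 + (3)·2 = 17. ✓

z(n) = z(n-1) + 3z(n-2), z(0) = 3, z(1) = 2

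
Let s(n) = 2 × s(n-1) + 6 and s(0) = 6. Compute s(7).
Computing step by step:
s(0) = 6
s(1) = 2 × 6 + 6 = 18
s(2) = 2 × 18 + 6 = 42
s(3) = 2 × 42 + 6 = 90
s(4) = 2 × 90 + 6 = 186
s(5) = 2 × 186 + 6 = 378
s(6) = 2 × 378 + 6 = 762
s(7) = 2 × 762 + 6 = 1530

1530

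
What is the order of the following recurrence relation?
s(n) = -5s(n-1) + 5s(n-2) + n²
The order is the largest lag k for which s(n-k) appears. Here the deepest term is s(n-2) (the n² term is non-homogeneous and does not affect the order), so the order is 2.

Order 2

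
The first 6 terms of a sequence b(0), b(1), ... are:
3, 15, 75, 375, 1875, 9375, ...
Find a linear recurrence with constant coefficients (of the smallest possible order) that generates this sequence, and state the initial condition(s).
Look for the lowest-order linear relation among consecutive terms.
Observation: each term is 5× the previous.
Check at n=2: 5·15 = 75. ✓

b(n) = 5 × b(n-1), b(0) = 3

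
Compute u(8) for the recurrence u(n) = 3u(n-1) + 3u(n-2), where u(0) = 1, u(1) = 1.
Computing the sequence terms:
1, 1, 6, 21, 81, 306, 1161, 4401, 16686

16686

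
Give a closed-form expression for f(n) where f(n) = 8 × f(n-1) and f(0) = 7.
Recurrence: f(n) = 8 × f(n-1), initial: f(0) = 7.
Each term is 8 times the previous, so this is geometric with ratio 8. After n steps: f(n) = f(0)·8ⁿ = 7·8ⁿ.

f(n) = 7·8ⁿ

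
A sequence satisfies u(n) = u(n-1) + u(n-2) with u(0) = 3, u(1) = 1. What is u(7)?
Computing the sequence terms:
3, 1, 4, 5, 9, 14, 23, 37

37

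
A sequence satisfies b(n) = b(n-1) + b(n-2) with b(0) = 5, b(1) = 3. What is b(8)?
Computing the sequence terms:
5, 3, 8, 11, 19, 30, 49, 79, 128

128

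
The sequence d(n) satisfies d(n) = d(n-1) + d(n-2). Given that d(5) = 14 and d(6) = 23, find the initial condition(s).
Work backwards using d(k) = d(k+2) - d(k+1):
d(4) = d(6) - d(5) = 23 - 14 = 9
d(3) = d(5) - d(4) = 14 - 9 = 5
d(2) = d(4) - d(3) = 9 - 5 = 4
d(1) = d(3) - d(2) = 5 - 4 = 1
d(0) = d(2) - d(1) = 4 - 1 = 3

d(0) = 3, d(1) = 1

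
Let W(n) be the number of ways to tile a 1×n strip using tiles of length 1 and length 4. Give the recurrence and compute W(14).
Condition on the last tile: it has length 1 (leaving a 1×(n-1) strip) or length 4 (leaving a 1×(n-4) strip), so W(n) = W(n-1) + W(n-4) (order-4 linear recurrence).
For 0 ≤ i < 4 only unit tiles fit, so W(i) = 1.
Iterating the recurrence: W(4) = 2, W(5) = 3, W(6) = 4, W(7) = 5, W(8) = 7, W(9) = 10, W(10) = 14, W(11) = 19, W(12) = 26, W(13) = 36, W(14) = 50.

W(n) = W(n-1) + W(n-4), with W(i) = 1 for 0 ≤ i < 4; W(14) = 50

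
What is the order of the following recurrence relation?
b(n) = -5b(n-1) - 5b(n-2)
The order is the largest lag k for which b(n-k) appears. Here the deepest term is b(n-2), so the order is 2.

Order 2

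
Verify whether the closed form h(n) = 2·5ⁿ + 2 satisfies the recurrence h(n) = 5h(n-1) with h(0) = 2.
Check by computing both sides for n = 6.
From the recurrence with h(0) = 2:
  h(0) = 2, h(1) = 10, h(2) = 50, h(3) = 250, h(4) = 1250, h(5) = 6250, h(6) = 31250
  so the recurrence gives h(6) = 31250.
From the proposed closed form h(n) = 2·5ⁿ + 2:
  h(6) = 31252.
The recurrence gives 31250 but the closed form gives 31252, so the closed form does not satisfy the recurrence.

No, the closed form is incorrect.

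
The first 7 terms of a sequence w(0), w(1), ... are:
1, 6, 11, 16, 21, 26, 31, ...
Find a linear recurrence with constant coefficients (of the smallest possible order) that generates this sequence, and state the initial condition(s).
Look for the lowest-order linear relation among consecutive terms.
Observation: consecutive differences are constant (= 5).
Check at n=2: 1·6 + 5 = 11. ✓

w(n) = w(n-1) + 5, w(0) = 1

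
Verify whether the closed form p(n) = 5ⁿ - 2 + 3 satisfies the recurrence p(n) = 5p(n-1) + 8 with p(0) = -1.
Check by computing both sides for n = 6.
From the recurrence with p(0) = -1:
  p(0) = -1, p(1) = 3, p(2) = 23, p(3) = 123, p(4) = 623, p(5) = 3123, p(6) = 15623
  so the recurrence gives p(6) = 15623.
From the proposed closed form p(n) = 5ⁿ - 2 + 3:
  p(6) = 15626.
The recurrence gives 15623 but the closed form gives 15626, so the closed form does not satisfy the recurrence.

No, the closed form is incorrect.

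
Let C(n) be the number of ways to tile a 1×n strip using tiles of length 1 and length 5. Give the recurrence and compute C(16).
Condition on the last tile: it has length 1 (leaving a 1×(n-1) strip) or length 5 (leaving a 1×(n-5) strip), so C(n) = C(n-1) + C(n-5) (order-5 linear recurrence).
For 0 ≤ i < 5 only unit tiles fit, so C(i) = 1.
Iterating the recurrence: C(5) = 2, C(6) = 3, C(7) = 4, C(8) = 5, C(9) = 6, C(10) = 8, C(11) = 11, C(12) = 15, C(13) = 20, C(14) = 26, C(15) = 34, C(16) = 45.

C(n) = C(n-1) + C(n-5), with C(i) = 1 for 0 ≤ i < 5; C(16) = 45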